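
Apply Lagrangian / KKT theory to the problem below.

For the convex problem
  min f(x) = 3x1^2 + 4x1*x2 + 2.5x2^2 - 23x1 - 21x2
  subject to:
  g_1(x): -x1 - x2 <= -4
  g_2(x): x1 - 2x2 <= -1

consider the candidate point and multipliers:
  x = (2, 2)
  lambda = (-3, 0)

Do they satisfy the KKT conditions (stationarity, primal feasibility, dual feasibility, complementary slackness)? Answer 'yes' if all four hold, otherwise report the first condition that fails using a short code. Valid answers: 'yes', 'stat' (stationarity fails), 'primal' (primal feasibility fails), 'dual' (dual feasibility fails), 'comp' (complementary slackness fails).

Gradient of f: grad f(x) = Q x + c = (-3, -3)
Constraint values g_i(x) = a_i^T x - b_i:
  g_1((2, 2)) = 0
  g_2((2, 2)) = -1
Stationarity residual: grad f(x) + sum_i lambda_i a_i = (0, 0)
  -> stationarity OK
Primal feasibility (all g_i <= 0): OK
Dual feasibility (all lambda_i >= 0): FAILS
Complementary slackness (lambda_i * g_i(x) = 0 for all i): OK

Verdict: the first failing condition is dual_feasibility -> dual.

dual


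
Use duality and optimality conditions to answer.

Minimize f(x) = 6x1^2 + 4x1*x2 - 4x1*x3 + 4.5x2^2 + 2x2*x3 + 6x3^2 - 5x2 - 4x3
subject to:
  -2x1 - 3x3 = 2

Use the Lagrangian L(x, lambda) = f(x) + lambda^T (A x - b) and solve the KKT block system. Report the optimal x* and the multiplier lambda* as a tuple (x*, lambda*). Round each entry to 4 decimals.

Form the Lagrangian:
  L(x, lambda) = (1/2) x^T Q x + c^T x + lambda^T (A x - b)
Stationarity (grad_x L = 0): Q x + c + A^T lambda = 0.
Primal feasibility: A x = b.

This gives the KKT block system:
  [ Q   A^T ] [ x     ]   [-c ]
  [ A    0  ] [ lambda ] = [ b ]

Solving the linear system:
  x*      = (-0.5734, 0.8736, -0.2844)
  lambda* = (-1.1242)
  f(x*)   = -0.491

x* = (-0.5734, 0.8736, -0.2844), lambda* = (-1.1242)


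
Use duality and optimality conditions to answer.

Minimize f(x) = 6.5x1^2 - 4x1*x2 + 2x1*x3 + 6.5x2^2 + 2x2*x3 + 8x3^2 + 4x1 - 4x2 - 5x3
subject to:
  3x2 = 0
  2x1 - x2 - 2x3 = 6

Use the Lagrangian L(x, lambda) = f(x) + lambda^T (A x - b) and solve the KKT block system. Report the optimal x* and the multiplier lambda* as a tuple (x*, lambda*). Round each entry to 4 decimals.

Form the Lagrangian:
  L(x, lambda) = (1/2) x^T Q x + c^T x + lambda^T (A x - b)
Stationarity (grad_x L = 0): Q x + c + A^T lambda = 0.
Primal feasibility: A x = b.

This gives the KKT block system:
  [ Q   A^T ] [ x     ]   [-c ]
  [ A    0  ] [ lambda ] = [ b ]

Solving the linear system:
  x*      = (1.6667, 0, -1.3333)
  lambda* = (0.6111, -11.5)
  f(x*)   = 41.1667

x* = (1.6667, 0, -1.3333), lambda* = (0.6111, -11.5)


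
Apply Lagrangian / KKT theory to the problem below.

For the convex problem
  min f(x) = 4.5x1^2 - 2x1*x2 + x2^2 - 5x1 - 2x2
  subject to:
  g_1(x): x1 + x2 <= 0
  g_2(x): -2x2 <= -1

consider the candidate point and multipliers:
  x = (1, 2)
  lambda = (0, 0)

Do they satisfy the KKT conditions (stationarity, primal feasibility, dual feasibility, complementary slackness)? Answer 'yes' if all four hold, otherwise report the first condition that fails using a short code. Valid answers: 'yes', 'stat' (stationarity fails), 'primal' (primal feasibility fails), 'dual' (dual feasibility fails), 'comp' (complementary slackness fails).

Gradient of f: grad f(x) = Q x + c = (0, 0)
Constraint values g_i(x) = a_i^T x - b_i:
  g_1((1, 2)) = 3
  g_2((1, 2)) = -3
Stationarity residual: grad f(x) + sum_i lambda_i a_i = (0, 0)
  -> stationarity OK
Primal feasibility (all g_i <= 0): FAILS
Dual feasibility (all lambda_i >= 0): OK
Complementary slackness (lambda_i * g_i(x) = 0 for all i): OK

Verdict: the first failing condition is primal_feasibility -> primal.

primal


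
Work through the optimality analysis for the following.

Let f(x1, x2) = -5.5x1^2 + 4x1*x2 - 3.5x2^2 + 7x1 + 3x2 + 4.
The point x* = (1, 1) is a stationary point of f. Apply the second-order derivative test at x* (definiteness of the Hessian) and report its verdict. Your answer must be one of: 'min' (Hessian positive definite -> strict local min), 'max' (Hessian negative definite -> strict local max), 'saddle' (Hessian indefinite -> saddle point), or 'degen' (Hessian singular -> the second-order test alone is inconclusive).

Compute the Hessian H = grad^2 f:
  H = [[-11, 4], [4, -7]]
Verify stationarity: grad f(x*) = H x* + g = (0, 0).
Eigenvalues of H: -13.4721, -4.5279.
Both eigenvalues < 0, so H is negative definite -> x* is a strict local max.

max


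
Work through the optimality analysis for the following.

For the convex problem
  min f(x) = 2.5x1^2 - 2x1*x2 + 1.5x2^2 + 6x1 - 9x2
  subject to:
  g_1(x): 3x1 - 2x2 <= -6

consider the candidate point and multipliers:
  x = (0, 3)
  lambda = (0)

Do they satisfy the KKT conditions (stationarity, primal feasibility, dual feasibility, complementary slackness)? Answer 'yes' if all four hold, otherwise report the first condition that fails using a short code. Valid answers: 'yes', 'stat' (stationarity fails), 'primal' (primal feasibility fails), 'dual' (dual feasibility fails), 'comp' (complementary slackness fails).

Gradient of f: grad f(x) = Q x + c = (0, 0)
Constraint values g_i(x) = a_i^T x - b_i:
  g_1((0, 3)) = 0
Stationarity residual: grad f(x) + sum_i lambda_i a_i = (0, 0)
  -> stationarity OK
Primal feasibility (all g_i <= 0): OK
Dual feasibility (all lambda_i >= 0): OK
Complementary slackness (lambda_i * g_i(x) = 0 for all i): OK

Verdict: yes, KKT holds.

yes


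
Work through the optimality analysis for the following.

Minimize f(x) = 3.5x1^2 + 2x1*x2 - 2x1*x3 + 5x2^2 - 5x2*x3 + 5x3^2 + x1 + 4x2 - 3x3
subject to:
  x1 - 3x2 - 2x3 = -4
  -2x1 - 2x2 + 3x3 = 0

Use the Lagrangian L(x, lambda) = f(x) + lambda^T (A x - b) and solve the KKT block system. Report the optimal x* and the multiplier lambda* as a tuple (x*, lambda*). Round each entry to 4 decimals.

Form the Lagrangian:
  L(x, lambda) = (1/2) x^T Q x + c^T x + lambda^T (A x - b)
Stationarity (grad_x L = 0): Q x + c + A^T lambda = 0.
Primal feasibility: A x = b.

This gives the KKT block system:
  [ Q   A^T ] [ x     ]   [-c ]
  [ A    0  ] [ lambda ] = [ b ]

Solving the linear system:
  x*      = (0.0076, 0.9225, 0.6201)
  lambda* = (2.1204, 1.8893)
  f(x*)   = 5.1595

x* = (0.0076, 0.9225, 0.6201), lambda* = (2.1204, 1.8893)


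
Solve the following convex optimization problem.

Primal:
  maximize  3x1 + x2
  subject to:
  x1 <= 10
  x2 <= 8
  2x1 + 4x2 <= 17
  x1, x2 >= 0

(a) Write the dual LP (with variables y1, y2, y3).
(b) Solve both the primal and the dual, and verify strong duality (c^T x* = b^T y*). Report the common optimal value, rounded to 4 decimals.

The standard primal-dual pair for 'max c^T x s.t. A x <= b, x >= 0' is:
  Dual:  min b^T y  s.t.  A^T y >= c,  y >= 0.

So the dual LP is:
  minimize  10y1 + 8y2 + 17y3
  subject to:
    y1 + 2y3 >= 3
    y2 + 4y3 >= 1
    y1, y2, y3 >= 0

Solving the primal: x* = (8.5, 0).
  primal value c^T x* = 25.5.
Solving the dual: y* = (0, 0, 1.5).
  dual value b^T y* = 25.5.
Strong duality: c^T x* = b^T y*. Confirmed.

25.5


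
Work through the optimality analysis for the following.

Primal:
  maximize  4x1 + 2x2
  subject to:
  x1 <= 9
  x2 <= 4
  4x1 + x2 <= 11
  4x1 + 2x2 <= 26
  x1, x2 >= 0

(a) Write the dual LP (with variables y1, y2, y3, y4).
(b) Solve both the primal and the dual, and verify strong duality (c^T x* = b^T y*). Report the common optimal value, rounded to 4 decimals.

The standard primal-dual pair for 'max c^T x s.t. A x <= b, x >= 0' is:
  Dual:  min b^T y  s.t.  A^T y >= c,  y >= 0.

So the dual LP is:
  minimize  9y1 + 4y2 + 11y3 + 26y4
  subject to:
    y1 + 4y3 + 4y4 >= 4
    y2 + y3 + 2y4 >= 2
    y1, y2, y3, y4 >= 0

Solving the primal: x* = (1.75, 4).
  primal value c^T x* = 15.
Solving the dual: y* = (0, 1, 1, 0).
  dual value b^T y* = 15.
Strong duality: c^T x* = b^T y*. Confirmed.

15


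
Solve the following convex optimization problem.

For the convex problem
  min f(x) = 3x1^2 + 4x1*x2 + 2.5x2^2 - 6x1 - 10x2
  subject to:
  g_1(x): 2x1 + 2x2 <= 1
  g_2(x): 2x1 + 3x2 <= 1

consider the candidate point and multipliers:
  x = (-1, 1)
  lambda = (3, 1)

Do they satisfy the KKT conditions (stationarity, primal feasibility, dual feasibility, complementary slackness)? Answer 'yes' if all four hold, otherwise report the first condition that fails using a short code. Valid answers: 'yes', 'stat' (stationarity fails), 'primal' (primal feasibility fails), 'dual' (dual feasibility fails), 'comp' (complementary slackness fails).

Gradient of f: grad f(x) = Q x + c = (-8, -9)
Constraint values g_i(x) = a_i^T x - b_i:
  g_1((-1, 1)) = -1
  g_2((-1, 1)) = 0
Stationarity residual: grad f(x) + sum_i lambda_i a_i = (0, 0)
  -> stationarity OK
Primal feasibility (all g_i <= 0): OK
Dual feasibility (all lambda_i >= 0): OK
Complementary slackness (lambda_i * g_i(x) = 0 for all i): FAILS

Verdict: the first failing condition is complementary_slackness -> comp.

comp


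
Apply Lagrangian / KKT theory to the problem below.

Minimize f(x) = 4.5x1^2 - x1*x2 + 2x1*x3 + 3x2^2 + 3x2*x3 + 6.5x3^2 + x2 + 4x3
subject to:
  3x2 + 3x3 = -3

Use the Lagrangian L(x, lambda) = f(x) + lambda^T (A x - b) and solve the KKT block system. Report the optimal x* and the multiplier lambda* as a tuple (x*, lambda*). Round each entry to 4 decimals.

Form the Lagrangian:
  L(x, lambda) = (1/2) x^T Q x + c^T x + lambda^T (A x - b)
Stationarity (grad_x L = 0): Q x + c + A^T lambda = 0.
Primal feasibility: A x = b.

This gives the KKT block system:
  [ Q   A^T ] [ x     ]   [-c ]
  [ A    0  ] [ lambda ] = [ b ]

Solving the linear system:
  x*      = (0.0463, -0.5278, -0.4722)
  lambda* = (1.2099)
  f(x*)   = 0.6065

x* = (0.0463, -0.5278, -0.4722), lambda* = (1.2099)


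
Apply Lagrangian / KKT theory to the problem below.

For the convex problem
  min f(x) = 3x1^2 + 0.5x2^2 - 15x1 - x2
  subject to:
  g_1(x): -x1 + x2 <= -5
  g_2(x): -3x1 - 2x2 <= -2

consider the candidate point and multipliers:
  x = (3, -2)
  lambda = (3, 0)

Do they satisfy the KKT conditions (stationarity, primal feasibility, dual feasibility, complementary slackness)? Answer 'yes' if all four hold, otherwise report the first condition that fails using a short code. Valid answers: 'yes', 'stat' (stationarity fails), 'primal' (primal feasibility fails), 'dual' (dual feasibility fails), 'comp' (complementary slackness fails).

Gradient of f: grad f(x) = Q x + c = (3, -3)
Constraint values g_i(x) = a_i^T x - b_i:
  g_1((3, -2)) = 0
  g_2((3, -2)) = -3
Stationarity residual: grad f(x) + sum_i lambda_i a_i = (0, 0)
  -> stationarity OK
Primal feasibility (all g_i <= 0): OK
Dual feasibility (all lambda_i >= 0): OK
Complementary slackness (lambda_i * g_i(x) = 0 for all i): OK

Verdict: yes, KKT holds.

yes


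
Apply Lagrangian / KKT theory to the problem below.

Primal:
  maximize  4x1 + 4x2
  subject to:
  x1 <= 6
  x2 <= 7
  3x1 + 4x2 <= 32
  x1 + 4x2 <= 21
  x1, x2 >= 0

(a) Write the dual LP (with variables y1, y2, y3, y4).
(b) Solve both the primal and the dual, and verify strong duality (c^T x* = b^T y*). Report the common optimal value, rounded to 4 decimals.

The standard primal-dual pair for 'max c^T x s.t. A x <= b, x >= 0' is:
  Dual:  min b^T y  s.t.  A^T y >= c,  y >= 0.

So the dual LP is:
  minimize  6y1 + 7y2 + 32y3 + 21y4
  subject to:
    y1 + 3y3 + y4 >= 4
    y2 + 4y3 + 4y4 >= 4
    y1, y2, y3, y4 >= 0

Solving the primal: x* = (6, 3.5).
  primal value c^T x* = 38.
Solving the dual: y* = (1, 0, 1, 0).
  dual value b^T y* = 38.
Strong duality: c^T x* = b^T y*. Confirmed.

38


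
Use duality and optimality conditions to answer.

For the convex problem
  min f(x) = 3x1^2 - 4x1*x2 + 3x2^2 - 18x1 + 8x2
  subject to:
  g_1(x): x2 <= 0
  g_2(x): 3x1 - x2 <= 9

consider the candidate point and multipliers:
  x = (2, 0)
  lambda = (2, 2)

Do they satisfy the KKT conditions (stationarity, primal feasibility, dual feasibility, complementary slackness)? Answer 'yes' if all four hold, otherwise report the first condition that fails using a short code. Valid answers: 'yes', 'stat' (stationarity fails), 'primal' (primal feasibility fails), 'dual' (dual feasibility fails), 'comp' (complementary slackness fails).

Gradient of f: grad f(x) = Q x + c = (-6, 0)
Constraint values g_i(x) = a_i^T x - b_i:
  g_1((2, 0)) = 0
  g_2((2, 0)) = -3
Stationarity residual: grad f(x) + sum_i lambda_i a_i = (0, 0)
  -> stationarity OK
Primal feasibility (all g_i <= 0): OK
Dual feasibility (all lambda_i >= 0): OK
Complementary slackness (lambda_i * g_i(x) = 0 for all i): FAILS

Verdict: the first failing condition is complementary_slackness -> comp.

comp


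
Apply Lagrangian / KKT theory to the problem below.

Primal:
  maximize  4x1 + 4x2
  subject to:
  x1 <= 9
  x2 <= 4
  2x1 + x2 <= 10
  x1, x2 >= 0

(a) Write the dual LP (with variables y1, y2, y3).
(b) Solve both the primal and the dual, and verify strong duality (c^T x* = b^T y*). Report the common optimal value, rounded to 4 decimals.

The standard primal-dual pair for 'max c^T x s.t. A x <= b, x >= 0' is:
  Dual:  min b^T y  s.t.  A^T y >= c,  y >= 0.

So the dual LP is:
  minimize  9y1 + 4y2 + 10y3
  subject to:
    y1 + 2y3 >= 4
    y2 + y3 >= 4
    y1, y2, y3 >= 0

Solving the primal: x* = (3, 4).
  primal value c^T x* = 28.
Solving the dual: y* = (0, 2, 2).
  dual value b^T y* = 28.
Strong duality: c^T x* = b^T y*. Confirmed.

28


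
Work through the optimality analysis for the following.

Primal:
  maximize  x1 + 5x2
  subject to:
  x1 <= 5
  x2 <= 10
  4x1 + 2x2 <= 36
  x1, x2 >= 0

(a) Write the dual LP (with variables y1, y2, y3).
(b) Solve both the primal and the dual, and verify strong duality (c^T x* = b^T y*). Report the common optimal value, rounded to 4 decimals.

The standard primal-dual pair for 'max c^T x s.t. A x <= b, x >= 0' is:
  Dual:  min b^T y  s.t.  A^T y >= c,  y >= 0.

So the dual LP is:
  minimize  5y1 + 10y2 + 36y3
  subject to:
    y1 + 4y3 >= 1
    y2 + 2y3 >= 5
    y1, y2, y3 >= 0

Solving the primal: x* = (4, 10).
  primal value c^T x* = 54.
Solving the dual: y* = (0, 4.5, 0.25).
  dual value b^T y* = 54.
Strong duality: c^T x* = b^T y*. Confirmed.

54


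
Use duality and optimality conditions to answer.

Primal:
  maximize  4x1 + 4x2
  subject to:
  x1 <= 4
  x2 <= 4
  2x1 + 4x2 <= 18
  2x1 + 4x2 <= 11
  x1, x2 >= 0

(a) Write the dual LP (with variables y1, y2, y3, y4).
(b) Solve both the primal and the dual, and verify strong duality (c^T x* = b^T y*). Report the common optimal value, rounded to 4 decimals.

The standard primal-dual pair for 'max c^T x s.t. A x <= b, x >= 0' is:
  Dual:  min b^T y  s.t.  A^T y >= c,  y >= 0.

So the dual LP is:
  minimize  4y1 + 4y2 + 18y3 + 11y4
  subject to:
    y1 + 2y3 + 2y4 >= 4
    y2 + 4y3 + 4y4 >= 4
    y1, y2, y3, y4 >= 0

Solving the primal: x* = (4, 0.75).
  primal value c^T x* = 19.
Solving the dual: y* = (2, 0, 0, 1).
  dual value b^T y* = 19.
Strong duality: c^T x* = b^T y*. Confirmed.

19


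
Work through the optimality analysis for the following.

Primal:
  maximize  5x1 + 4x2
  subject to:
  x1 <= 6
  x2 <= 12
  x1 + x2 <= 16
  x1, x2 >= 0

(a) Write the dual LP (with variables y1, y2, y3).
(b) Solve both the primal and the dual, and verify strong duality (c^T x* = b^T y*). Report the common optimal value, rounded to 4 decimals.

The standard primal-dual pair for 'max c^T x s.t. A x <= b, x >= 0' is:
  Dual:  min b^T y  s.t.  A^T y >= c,  y >= 0.

So the dual LP is:
  minimize  6y1 + 12y2 + 16y3
  subject to:
    y1 + y3 >= 5
    y2 + y3 >= 4
    y1, y2, y3 >= 0

Solving the primal: x* = (6, 10).
  primal value c^T x* = 70.
Solving the dual: y* = (1, 0, 4).
  dual value b^T y* = 70.
Strong duality: c^T x* = b^T y*. Confirmed.

70


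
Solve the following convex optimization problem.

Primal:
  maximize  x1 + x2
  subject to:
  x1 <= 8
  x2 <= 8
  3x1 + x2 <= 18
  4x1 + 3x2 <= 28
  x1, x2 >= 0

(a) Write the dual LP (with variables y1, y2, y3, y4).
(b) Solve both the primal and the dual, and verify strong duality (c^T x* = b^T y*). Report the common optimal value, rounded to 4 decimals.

The standard primal-dual pair for 'max c^T x s.t. A x <= b, x >= 0' is:
  Dual:  min b^T y  s.t.  A^T y >= c,  y >= 0.

So the dual LP is:
  minimize  8y1 + 8y2 + 18y3 + 28y4
  subject to:
    y1 + 3y3 + 4y4 >= 1
    y2 + y3 + 3y4 >= 1
    y1, y2, y3, y4 >= 0

Solving the primal: x* = (1, 8).
  primal value c^T x* = 9.
Solving the dual: y* = (0, 0.25, 0, 0.25).
  dual value b^T y* = 9.
Strong duality: c^T x* = b^T y*. Confirmed.

9


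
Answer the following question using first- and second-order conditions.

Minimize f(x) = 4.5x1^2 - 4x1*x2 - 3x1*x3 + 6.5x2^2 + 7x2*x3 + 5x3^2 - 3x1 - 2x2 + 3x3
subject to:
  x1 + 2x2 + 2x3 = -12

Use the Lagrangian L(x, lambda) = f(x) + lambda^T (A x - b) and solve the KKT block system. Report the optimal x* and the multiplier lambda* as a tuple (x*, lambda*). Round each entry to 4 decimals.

Form the Lagrangian:
  L(x, lambda) = (1/2) x^T Q x + c^T x + lambda^T (A x - b)
Stationarity (grad_x L = 0): Q x + c + A^T lambda = 0.
Primal feasibility: A x = b.

This gives the KKT block system:
  [ Q   A^T ] [ x     ]   [-c ]
  [ A    0  ] [ lambda ] = [ b ]

Solving the linear system:
  x*      = (-2.9559, -1.2802, -3.2418)
  lambda* = (14.7562)
  f(x*)   = 89.3887

x* = (-2.9559, -1.2802, -3.2418), lambda* = (14.7562)


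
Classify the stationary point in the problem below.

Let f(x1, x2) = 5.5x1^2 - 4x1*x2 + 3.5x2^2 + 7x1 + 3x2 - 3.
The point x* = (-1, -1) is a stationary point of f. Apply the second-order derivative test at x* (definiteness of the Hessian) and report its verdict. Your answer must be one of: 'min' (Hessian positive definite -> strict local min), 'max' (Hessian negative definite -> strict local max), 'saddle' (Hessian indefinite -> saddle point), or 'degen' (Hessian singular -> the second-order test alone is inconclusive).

Compute the Hessian H = grad^2 f:
  H = [[11, -4], [-4, 7]]
Verify stationarity: grad f(x*) = H x* + g = (0, 0).
Eigenvalues of H: 4.5279, 13.4721.
Both eigenvalues > 0, so H is positive definite -> x* is a strict local min.

min


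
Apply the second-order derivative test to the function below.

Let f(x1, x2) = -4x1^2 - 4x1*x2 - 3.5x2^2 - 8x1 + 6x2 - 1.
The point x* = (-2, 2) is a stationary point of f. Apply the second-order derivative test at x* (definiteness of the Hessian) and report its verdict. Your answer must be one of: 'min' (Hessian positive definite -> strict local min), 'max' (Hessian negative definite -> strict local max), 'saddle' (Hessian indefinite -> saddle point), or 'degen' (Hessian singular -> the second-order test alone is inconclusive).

Compute the Hessian H = grad^2 f:
  H = [[-8, -4], [-4, -7]]
Verify stationarity: grad f(x*) = H x* + g = (0, 0).
Eigenvalues of H: -11.5311, -3.4689.
Both eigenvalues < 0, so H is negative definite -> x* is a strict local max.

max


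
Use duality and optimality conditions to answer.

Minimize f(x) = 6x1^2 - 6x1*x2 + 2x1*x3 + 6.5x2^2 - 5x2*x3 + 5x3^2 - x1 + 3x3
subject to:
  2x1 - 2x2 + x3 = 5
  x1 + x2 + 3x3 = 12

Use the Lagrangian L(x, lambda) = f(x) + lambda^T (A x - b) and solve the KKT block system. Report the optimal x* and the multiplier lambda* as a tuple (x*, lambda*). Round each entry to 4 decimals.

Form the Lagrangian:
  L(x, lambda) = (1/2) x^T Q x + c^T x + lambda^T (A x - b)
Stationarity (grad_x L = 0): Q x + c + A^T lambda = 0.
Primal feasibility: A x = b.

This gives the KKT block system:
  [ Q   A^T ] [ x     ]   [-c ]
  [ A    0  ] [ lambda ] = [ b ]

Solving the linear system:
  x*      = (2.3495, 1.2497, 2.8003)
  lambda* = (-9.2874, -6.722)
  f(x*)   = 66.5762

x* = (2.3495, 1.2497, 2.8003), lambda* = (-9.2874, -6.722)


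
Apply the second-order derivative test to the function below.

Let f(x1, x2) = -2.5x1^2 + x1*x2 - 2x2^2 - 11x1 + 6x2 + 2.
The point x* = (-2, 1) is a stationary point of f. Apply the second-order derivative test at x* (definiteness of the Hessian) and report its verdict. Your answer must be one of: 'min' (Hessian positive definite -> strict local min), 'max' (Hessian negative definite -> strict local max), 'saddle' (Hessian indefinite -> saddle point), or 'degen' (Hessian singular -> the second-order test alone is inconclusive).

Compute the Hessian H = grad^2 f:
  H = [[-5, 1], [1, -4]]
Verify stationarity: grad f(x*) = H x* + g = (0, 0).
Eigenvalues of H: -5.618, -3.382.
Both eigenvalues < 0, so H is negative definite -> x* is a strict local max.

max


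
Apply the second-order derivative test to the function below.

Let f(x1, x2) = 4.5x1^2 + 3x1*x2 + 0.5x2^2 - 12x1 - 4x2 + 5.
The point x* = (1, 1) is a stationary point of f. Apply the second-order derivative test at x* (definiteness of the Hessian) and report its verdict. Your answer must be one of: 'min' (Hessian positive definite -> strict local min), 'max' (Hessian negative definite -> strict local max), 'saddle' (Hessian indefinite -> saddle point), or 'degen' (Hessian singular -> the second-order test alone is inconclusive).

Compute the Hessian H = grad^2 f:
  H = [[9, 3], [3, 1]]
Verify stationarity: grad f(x*) = H x* + g = (0, 0).
Eigenvalues of H: 0, 10.
H has a zero eigenvalue (singular; positive semidefinite but not definite), so H is neither positive definite, negative definite, nor indefinite. The second-order test alone is inconclusive -> degen.
(Indeed, f is constant along the null direction of H through x*, so x* is not a strict local extremum.)

degen


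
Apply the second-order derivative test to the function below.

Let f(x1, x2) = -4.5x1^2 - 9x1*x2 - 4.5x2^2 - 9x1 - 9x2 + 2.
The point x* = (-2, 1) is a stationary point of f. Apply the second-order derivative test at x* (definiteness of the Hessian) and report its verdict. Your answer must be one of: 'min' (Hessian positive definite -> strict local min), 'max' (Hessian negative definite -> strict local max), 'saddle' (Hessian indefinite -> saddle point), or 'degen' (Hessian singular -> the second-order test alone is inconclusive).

Compute the Hessian H = grad^2 f:
  H = [[-9, -9], [-9, -9]]
Verify stationarity: grad f(x*) = H x* + g = (0, 0).
Eigenvalues of H: -18, 0.
H has a zero eigenvalue (singular; negative semidefinite but not definite), so H is neither positive definite, negative definite, nor indefinite. The second-order test alone is inconclusive -> degen.
(Indeed, f is constant along the null direction of H through x*, so x* is not a strict local extremum.)

degen


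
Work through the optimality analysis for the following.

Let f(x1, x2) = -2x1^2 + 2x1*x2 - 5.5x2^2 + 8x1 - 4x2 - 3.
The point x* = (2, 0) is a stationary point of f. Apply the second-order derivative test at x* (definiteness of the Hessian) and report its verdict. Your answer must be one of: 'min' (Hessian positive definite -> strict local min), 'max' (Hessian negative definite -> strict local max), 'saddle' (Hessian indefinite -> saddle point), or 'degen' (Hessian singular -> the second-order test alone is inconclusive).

Compute the Hessian H = grad^2 f:
  H = [[-4, 2], [2, -11]]
Verify stationarity: grad f(x*) = H x* + g = (0, 0).
Eigenvalues of H: -11.5311, -3.4689.
Both eigenvalues < 0, so H is negative definite -> x* is a strict local max.

max


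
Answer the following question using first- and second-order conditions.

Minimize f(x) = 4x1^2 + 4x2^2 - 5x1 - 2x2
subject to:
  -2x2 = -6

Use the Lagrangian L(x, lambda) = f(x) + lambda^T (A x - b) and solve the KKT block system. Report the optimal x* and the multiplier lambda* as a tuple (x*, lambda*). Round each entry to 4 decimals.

Form the Lagrangian:
  L(x, lambda) = (1/2) x^T Q x + c^T x + lambda^T (A x - b)
Stationarity (grad_x L = 0): Q x + c + A^T lambda = 0.
Primal feasibility: A x = b.

This gives the KKT block system:
  [ Q   A^T ] [ x     ]   [-c ]
  [ A    0  ] [ lambda ] = [ b ]

Solving the linear system:
  x*      = (0.625, 3)
  lambda* = (11)
  f(x*)   = 28.4375

x* = (0.625, 3), lambda* = (11)


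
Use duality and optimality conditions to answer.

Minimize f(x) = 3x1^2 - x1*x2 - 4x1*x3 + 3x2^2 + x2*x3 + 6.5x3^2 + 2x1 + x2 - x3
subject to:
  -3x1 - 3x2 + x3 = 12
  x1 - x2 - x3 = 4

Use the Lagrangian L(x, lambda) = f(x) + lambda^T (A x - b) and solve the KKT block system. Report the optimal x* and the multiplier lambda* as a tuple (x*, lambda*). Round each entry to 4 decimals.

Form the Lagrangian:
  L(x, lambda) = (1/2) x^T Q x + c^T x + lambda^T (A x - b)
Stationarity (grad_x L = 0): Q x + c + A^T lambda = 0.
Primal feasibility: A x = b.

This gives the KKT block system:
  [ Q   A^T ] [ x     ]   [-c ]
  [ A    0  ] [ lambda ] = [ b ]

Solving the linear system:
  x*      = (-0.4124, -3.7938, -0.6186)
  lambda* = (-2.6959, -13.8814)
  f(x*)   = 41.9381

x* = (-0.4124, -3.7938, -0.6186), lambda* = (-2.6959, -13.8814)


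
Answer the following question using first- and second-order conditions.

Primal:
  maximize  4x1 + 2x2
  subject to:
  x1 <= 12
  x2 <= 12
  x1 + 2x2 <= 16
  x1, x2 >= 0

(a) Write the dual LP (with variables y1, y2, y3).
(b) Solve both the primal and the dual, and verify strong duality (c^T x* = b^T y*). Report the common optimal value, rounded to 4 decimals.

The standard primal-dual pair for 'max c^T x s.t. A x <= b, x >= 0' is:
  Dual:  min b^T y  s.t.  A^T y >= c,  y >= 0.

So the dual LP is:
  minimize  12y1 + 12y2 + 16y3
  subject to:
    y1 + y3 >= 4
    y2 + 2y3 >= 2
    y1, y2, y3 >= 0

Solving the primal: x* = (12, 2).
  primal value c^T x* = 52.
Solving the dual: y* = (3, 0, 1).
  dual value b^T y* = 52.
Strong duality: c^T x* = b^T y*. Confirmed.

52


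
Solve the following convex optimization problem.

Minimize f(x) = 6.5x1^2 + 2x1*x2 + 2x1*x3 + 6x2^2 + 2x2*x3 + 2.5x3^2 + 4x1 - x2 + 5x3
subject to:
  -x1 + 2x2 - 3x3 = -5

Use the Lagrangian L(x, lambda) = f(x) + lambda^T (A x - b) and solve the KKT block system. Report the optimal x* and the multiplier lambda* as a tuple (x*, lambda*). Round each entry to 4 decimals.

Form the Lagrangian:
  L(x, lambda) = (1/2) x^T Q x + c^T x + lambda^T (A x - b)
Stationarity (grad_x L = 0): Q x + c + A^T lambda = 0.
Primal feasibility: A x = b.

This gives the KKT block system:
  [ Q   A^T ] [ x     ]   [-c ]
  [ A    0  ] [ lambda ] = [ b ]

Solving the linear system:
  x*      = (-0.1536, -0.6503, 1.2843)
  lambda* = (3.2712)
  f(x*)   = 11.4069

x* = (-0.1536, -0.6503, 1.2843), lambda* = (3.2712)


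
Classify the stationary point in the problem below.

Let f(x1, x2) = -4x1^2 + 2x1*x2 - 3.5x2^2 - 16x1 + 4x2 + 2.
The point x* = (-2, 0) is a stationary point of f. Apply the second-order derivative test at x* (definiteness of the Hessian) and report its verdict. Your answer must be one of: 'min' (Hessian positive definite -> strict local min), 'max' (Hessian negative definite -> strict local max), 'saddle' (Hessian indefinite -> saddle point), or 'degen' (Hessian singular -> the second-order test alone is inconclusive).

Compute the Hessian H = grad^2 f:
  H = [[-8, 2], [2, -7]]
Verify stationarity: grad f(x*) = H x* + g = (0, 0).
Eigenvalues of H: -9.5616, -5.4384.
Both eigenvalues < 0, so H is negative definite -> x* is a strict local max.

max


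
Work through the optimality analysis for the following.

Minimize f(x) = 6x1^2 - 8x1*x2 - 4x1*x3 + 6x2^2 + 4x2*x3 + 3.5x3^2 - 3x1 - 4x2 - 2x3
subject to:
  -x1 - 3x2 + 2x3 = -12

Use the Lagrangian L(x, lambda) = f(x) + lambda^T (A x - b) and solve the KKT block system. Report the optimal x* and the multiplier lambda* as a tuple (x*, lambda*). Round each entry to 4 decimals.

Form the Lagrangian:
  L(x, lambda) = (1/2) x^T Q x + c^T x + lambda^T (A x - b)
Stationarity (grad_x L = 0): Q x + c + A^T lambda = 0.
Primal feasibility: A x = b.

This gives the KKT block system:
  [ Q   A^T ] [ x     ]   [-c ]
  [ A    0  ] [ lambda ] = [ b ]

Solving the linear system:
  x*      = (1.9715, 2.6996, -0.9649)
  lambda* = (2.9211)
  f(x*)   = 10.1349

x* = (1.9715, 2.6996, -0.9649), lambda* = (2.9211)


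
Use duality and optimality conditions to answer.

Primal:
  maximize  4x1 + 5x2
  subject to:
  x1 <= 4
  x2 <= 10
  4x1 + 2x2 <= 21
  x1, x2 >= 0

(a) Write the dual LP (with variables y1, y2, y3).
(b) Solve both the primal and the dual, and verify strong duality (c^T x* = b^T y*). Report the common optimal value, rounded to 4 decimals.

The standard primal-dual pair for 'max c^T x s.t. A x <= b, x >= 0' is:
  Dual:  min b^T y  s.t.  A^T y >= c,  y >= 0.

So the dual LP is:
  minimize  4y1 + 10y2 + 21y3
  subject to:
    y1 + 4y3 >= 4
    y2 + 2y3 >= 5
    y1, y2, y3 >= 0

Solving the primal: x* = (0.25, 10).
  primal value c^T x* = 51.
Solving the dual: y* = (0, 3, 1).
  dual value b^T y* = 51.
Strong duality: c^T x* = b^T y*. Confirmed.

51


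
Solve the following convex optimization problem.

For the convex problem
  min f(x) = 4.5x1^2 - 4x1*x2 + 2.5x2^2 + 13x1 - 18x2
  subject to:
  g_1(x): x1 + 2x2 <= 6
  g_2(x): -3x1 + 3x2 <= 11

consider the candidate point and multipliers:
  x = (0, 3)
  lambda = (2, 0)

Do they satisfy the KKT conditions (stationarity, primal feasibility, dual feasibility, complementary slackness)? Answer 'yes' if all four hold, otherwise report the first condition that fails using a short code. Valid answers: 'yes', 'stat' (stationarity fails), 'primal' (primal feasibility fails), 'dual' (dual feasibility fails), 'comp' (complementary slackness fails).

Gradient of f: grad f(x) = Q x + c = (1, -3)
Constraint values g_i(x) = a_i^T x - b_i:
  g_1((0, 3)) = 0
  g_2((0, 3)) = -2
Stationarity residual: grad f(x) + sum_i lambda_i a_i = (3, 1)
  -> stationarity FAILS
Primal feasibility (all g_i <= 0): OK
Dual feasibility (all lambda_i >= 0): OK
Complementary slackness (lambda_i * g_i(x) = 0 for all i): OK

Verdict: the first failing condition is stationarity -> stat.

stat


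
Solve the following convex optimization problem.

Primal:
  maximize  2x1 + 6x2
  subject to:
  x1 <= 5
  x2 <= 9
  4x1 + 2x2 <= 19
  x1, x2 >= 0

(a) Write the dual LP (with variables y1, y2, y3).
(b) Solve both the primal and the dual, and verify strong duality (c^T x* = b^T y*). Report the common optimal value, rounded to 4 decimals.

The standard primal-dual pair for 'max c^T x s.t. A x <= b, x >= 0' is:
  Dual:  min b^T y  s.t.  A^T y >= c,  y >= 0.

So the dual LP is:
  minimize  5y1 + 9y2 + 19y3
  subject to:
    y1 + 4y3 >= 2
    y2 + 2y3 >= 6
    y1, y2, y3 >= 0

Solving the primal: x* = (0.25, 9).
  primal value c^T x* = 54.5.
Solving the dual: y* = (0, 5, 0.5).
  dual value b^T y* = 54.5.
Strong duality: c^T x* = b^T y*. Confirmed.

54.5


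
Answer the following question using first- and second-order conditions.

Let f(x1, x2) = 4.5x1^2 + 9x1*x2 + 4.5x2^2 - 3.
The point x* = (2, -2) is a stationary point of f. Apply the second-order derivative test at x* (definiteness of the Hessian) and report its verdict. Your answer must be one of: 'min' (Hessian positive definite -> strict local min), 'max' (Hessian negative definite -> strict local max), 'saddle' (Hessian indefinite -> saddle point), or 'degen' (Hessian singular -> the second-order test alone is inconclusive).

Compute the Hessian H = grad^2 f:
  H = [[9, 9], [9, 9]]
Verify stationarity: grad f(x*) = H x* + g = (0, 0).
Eigenvalues of H: 0, 18.
H has a zero eigenvalue (singular; positive semidefinite but not definite), so H is neither positive definite, negative definite, nor indefinite. The second-order test alone is inconclusive -> degen.
(Indeed, f is constant along the null direction of H through x*, so x* is not a strict local extremum.)

degen


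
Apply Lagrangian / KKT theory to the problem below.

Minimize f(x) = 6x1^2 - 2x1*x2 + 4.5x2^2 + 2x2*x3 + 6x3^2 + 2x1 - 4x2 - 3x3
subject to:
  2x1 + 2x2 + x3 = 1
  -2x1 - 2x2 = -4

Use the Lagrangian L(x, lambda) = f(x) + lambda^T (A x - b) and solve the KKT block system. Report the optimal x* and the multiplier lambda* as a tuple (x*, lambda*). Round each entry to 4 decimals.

Form the Lagrangian:
  L(x, lambda) = (1/2) x^T Q x + c^T x + lambda^T (A x - b)
Stationarity (grad_x L = 0): Q x + c + A^T lambda = 0.
Primal feasibility: A x = b.

This gives the KKT block system:
  [ Q   A^T ] [ x     ]   [-c ]
  [ A    0  ] [ lambda ] = [ b ]

Solving the linear system:
  x*      = (0.4, 1.6, -3)
  lambda* = (35.8, 37.6)
  f(x*)   = 59

x* = (0.4, 1.6, -3), lambda* = (35.8, 37.6)


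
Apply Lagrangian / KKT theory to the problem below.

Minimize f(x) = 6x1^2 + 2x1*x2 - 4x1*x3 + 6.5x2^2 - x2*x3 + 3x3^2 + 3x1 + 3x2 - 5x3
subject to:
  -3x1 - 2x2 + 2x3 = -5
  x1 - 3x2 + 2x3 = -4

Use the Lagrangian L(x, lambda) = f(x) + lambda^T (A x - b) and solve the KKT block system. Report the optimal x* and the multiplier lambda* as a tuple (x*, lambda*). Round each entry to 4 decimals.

Form the Lagrangian:
  L(x, lambda) = (1/2) x^T Q x + c^T x + lambda^T (A x - b)
Stationarity (grad_x L = 0): Q x + c + A^T lambda = 0.
Primal feasibility: A x = b.

This gives the KKT block system:
  [ Q   A^T ] [ x     ]   [-c ]
  [ A    0  ] [ lambda ] = [ b ]

Solving the linear system:
  x*      = (0.4507, 0.8027, -1.0212)
  lambda* = (5.2413, 1.6252)
  f(x*)   = 20.7868

x* = (0.4507, 0.8027, -1.0212), lambda* = (5.2413, 1.6252)


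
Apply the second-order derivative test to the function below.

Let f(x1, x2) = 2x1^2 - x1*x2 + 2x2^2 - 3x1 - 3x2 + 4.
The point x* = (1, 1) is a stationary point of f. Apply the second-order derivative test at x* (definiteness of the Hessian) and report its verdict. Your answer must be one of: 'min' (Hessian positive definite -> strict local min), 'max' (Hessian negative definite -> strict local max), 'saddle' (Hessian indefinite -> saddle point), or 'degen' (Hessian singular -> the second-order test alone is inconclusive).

Compute the Hessian H = grad^2 f:
  H = [[4, -1], [-1, 4]]
Verify stationarity: grad f(x*) = H x* + g = (0, 0).
Eigenvalues of H: 3, 5.
Both eigenvalues > 0, so H is positive definite -> x* is a strict local min.

min


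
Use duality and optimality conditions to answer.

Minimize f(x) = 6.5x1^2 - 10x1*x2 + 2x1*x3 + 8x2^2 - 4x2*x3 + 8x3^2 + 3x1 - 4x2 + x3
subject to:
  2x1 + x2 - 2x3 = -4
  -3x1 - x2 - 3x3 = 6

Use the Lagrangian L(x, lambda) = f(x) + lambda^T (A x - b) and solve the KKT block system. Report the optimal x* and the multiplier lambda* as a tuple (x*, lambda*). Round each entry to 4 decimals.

Form the Lagrangian:
  L(x, lambda) = (1/2) x^T Q x + c^T x + lambda^T (A x - b)
Stationarity (grad_x L = 0): Q x + c + A^T lambda = 0.
Primal feasibility: A x = b.

This gives the KKT block system:
  [ Q   A^T ] [ x     ]   [-c ]
  [ A    0  ] [ lambda ] = [ b ]

Solving the linear system:
  x*      = (-1.5924, -0.9783, -0.0815)
  lambda* = (2.1263, -1.2762)
  f(x*)   = 7.6085

x* = (-1.5924, -0.9783, -0.0815), lambda* = (2.1263, -1.2762)


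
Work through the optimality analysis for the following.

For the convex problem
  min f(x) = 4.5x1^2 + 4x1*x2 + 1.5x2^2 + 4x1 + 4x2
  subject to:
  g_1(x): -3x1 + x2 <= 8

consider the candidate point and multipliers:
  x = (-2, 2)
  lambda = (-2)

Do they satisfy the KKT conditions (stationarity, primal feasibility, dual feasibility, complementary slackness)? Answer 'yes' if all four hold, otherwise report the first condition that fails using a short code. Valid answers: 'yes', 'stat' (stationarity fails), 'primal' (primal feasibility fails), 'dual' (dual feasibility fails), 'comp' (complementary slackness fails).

Gradient of f: grad f(x) = Q x + c = (-6, 2)
Constraint values g_i(x) = a_i^T x - b_i:
  g_1((-2, 2)) = 0
Stationarity residual: grad f(x) + sum_i lambda_i a_i = (0, 0)
  -> stationarity OK
Primal feasibility (all g_i <= 0): OK
Dual feasibility (all lambda_i >= 0): FAILS
Complementary slackness (lambda_i * g_i(x) = 0 for all i): OK

Verdict: the first failing condition is dual_feasibility -> dual.

dual


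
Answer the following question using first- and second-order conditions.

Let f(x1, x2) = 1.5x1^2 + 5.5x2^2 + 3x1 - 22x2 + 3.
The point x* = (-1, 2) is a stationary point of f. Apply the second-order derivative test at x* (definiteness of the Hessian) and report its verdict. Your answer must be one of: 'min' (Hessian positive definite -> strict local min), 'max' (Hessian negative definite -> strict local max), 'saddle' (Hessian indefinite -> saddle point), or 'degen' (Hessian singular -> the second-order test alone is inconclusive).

Compute the Hessian H = grad^2 f:
  H = [[3, 0], [0, 11]]
Verify stationarity: grad f(x*) = H x* + g = (0, 0).
Eigenvalues of H: 3, 11.
Both eigenvalues > 0, so H is positive definite -> x* is a strict local min.

min


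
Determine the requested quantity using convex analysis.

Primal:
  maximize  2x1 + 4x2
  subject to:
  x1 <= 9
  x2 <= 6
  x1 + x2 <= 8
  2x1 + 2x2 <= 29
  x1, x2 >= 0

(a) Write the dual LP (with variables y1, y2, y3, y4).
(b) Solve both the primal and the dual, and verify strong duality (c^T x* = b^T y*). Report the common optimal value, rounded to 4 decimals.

The standard primal-dual pair for 'max c^T x s.t. A x <= b, x >= 0' is:
  Dual:  min b^T y  s.t.  A^T y >= c,  y >= 0.

So the dual LP is:
  minimize  9y1 + 6y2 + 8y3 + 29y4
  subject to:
    y1 + y3 + 2y4 >= 2
    y2 + y3 + 2y4 >= 4
    y1, y2, y3, y4 >= 0

Solving the primal: x* = (2, 6).
  primal value c^T x* = 28.
Solving the dual: y* = (0, 2, 2, 0).
  dual value b^T y* = 28.
Strong duality: c^T x* = b^T y*. Confirmed.

28


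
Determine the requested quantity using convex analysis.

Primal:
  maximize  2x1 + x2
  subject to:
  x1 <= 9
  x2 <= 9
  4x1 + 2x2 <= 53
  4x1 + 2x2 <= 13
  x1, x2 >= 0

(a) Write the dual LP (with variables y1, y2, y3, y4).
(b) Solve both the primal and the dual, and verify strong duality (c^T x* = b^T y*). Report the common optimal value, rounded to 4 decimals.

The standard primal-dual pair for 'max c^T x s.t. A x <= b, x >= 0' is:
  Dual:  min b^T y  s.t.  A^T y >= c,  y >= 0.

So the dual LP is:
  minimize  9y1 + 9y2 + 53y3 + 13y4
  subject to:
    y1 + 4y3 + 4y4 >= 2
    y2 + 2y3 + 2y4 >= 1
    y1, y2, y3, y4 >= 0

Solving the primal: x* = (3.25, 0).
  primal value c^T x* = 6.5.
Solving the dual: y* = (0, 0, 0, 0.5).
  dual value b^T y* = 6.5.
Strong duality: c^T x* = b^T y*. Confirmed.

6.5


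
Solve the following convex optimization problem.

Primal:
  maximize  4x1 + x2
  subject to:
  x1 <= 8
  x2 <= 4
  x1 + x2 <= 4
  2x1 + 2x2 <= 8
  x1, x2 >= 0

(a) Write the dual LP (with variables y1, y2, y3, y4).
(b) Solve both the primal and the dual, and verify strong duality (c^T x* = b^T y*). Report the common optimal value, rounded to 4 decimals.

The standard primal-dual pair for 'max c^T x s.t. A x <= b, x >= 0' is:
  Dual:  min b^T y  s.t.  A^T y >= c,  y >= 0.

So the dual LP is:
  minimize  8y1 + 4y2 + 4y3 + 8y4
  subject to:
    y1 + y3 + 2y4 >= 4
    y2 + y3 + 2y4 >= 1
    y1, y2, y3, y4 >= 0

Solving the primal: x* = (4, 0).
  primal value c^T x* = 16.
Solving the dual: y* = (0, 0, 4, 0).
  dual value b^T y* = 16.
Strong duality: c^T x* = b^T y*. Confirmed.

16


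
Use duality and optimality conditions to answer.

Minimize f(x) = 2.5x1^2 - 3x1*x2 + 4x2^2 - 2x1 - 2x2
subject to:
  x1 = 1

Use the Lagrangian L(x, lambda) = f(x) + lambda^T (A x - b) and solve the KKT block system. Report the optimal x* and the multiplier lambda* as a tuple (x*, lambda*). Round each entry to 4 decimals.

Form the Lagrangian:
  L(x, lambda) = (1/2) x^T Q x + c^T x + lambda^T (A x - b)
Stationarity (grad_x L = 0): Q x + c + A^T lambda = 0.
Primal feasibility: A x = b.

This gives the KKT block system:
  [ Q   A^T ] [ x     ]   [-c ]
  [ A    0  ] [ lambda ] = [ b ]

Solving the linear system:
  x*      = (1, 0.625)
  lambda* = (-1.125)
  f(x*)   = -1.0625

x* = (1, 0.625), lambda* = (-1.125)


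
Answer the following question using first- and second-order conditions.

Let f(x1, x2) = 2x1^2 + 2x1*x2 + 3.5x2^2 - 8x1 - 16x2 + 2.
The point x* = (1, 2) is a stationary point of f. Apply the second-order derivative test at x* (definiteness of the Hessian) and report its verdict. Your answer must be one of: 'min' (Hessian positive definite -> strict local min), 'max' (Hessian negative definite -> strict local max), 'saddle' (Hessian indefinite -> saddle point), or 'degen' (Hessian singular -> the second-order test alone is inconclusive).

Compute the Hessian H = grad^2 f:
  H = [[4, 2], [2, 7]]
Verify stationarity: grad f(x*) = H x* + g = (0, 0).
Eigenvalues of H: 3, 8.
Both eigenvalues > 0, so H is positive definite -> x* is a strict local min.

min
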